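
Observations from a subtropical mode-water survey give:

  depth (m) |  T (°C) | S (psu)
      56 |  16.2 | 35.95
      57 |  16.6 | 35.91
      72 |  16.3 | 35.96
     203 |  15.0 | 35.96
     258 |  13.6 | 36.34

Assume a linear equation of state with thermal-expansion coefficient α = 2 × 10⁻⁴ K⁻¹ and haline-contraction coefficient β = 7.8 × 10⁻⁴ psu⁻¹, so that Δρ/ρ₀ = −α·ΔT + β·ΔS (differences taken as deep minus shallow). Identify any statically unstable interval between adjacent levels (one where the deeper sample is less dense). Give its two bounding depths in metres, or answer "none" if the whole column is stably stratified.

56–57 m

Evaluate Δρ/ρ₀ = −αΔT + βΔS across each adjacent pair:
  56–57 m: −αΔT+βΔS = −(2 × 10⁻⁴)(+0.4)+(7.8 × 10⁻⁴)(-0.04) = -1.1 × 10⁻⁴ → UNSTABLE
  57–72 m: −αΔT+βΔS = −(2 × 10⁻⁴)(-0.3)+(7.8 × 10⁻⁴)(+0.05) = 9.9 × 10⁻⁵ → stable
  72–203 m: −αΔT+βΔS = −(2 × 10⁻⁴)(-1.3)+(7.8 × 10⁻⁴)(+0.00) = 2.6 × 10⁻⁴ → stable
  203–258 m: −αΔT+βΔS = −(2 × 10⁻⁴)(-1.4)+(7.8 × 10⁻⁴)(+0.38) = 5.8 × 10⁻⁴ → stable
The 56–57 m interval has Δρ < 0: lighter water underlies denser water.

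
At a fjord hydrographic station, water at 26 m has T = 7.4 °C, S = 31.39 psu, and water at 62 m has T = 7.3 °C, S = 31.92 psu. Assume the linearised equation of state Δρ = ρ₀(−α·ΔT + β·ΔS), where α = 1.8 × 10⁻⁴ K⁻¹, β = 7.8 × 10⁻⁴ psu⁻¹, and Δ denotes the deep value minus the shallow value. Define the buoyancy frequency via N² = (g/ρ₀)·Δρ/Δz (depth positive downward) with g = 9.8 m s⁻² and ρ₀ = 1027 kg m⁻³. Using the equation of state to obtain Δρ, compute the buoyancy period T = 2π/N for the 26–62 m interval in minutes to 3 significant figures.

ΔT = -0.1 K, ΔS = +0.53 psu (deep − shallow).
Δρ/ρ₀ = −αΔT + βΔS = 1.80 × 10⁻⁵ + 4.134 × 10⁻⁴ = 4.314 × 10⁻⁴, so Δρ ≈ 0.4430 kg m⁻³.
N² = (g/ρ₀)·Δρ/Δz = g·(Δρ/ρ₀)/Δz = 9.8 × 4.314 × 10⁻⁴ / 36 = 1.1744 × 10⁻⁴ s⁻².
N = √(1.1744 × 10⁻⁴) = 0.010837 rad s⁻¹ → T = 2π/N = 579.79 s = 9.6632 min ≈ 9.66 min.

9.66 min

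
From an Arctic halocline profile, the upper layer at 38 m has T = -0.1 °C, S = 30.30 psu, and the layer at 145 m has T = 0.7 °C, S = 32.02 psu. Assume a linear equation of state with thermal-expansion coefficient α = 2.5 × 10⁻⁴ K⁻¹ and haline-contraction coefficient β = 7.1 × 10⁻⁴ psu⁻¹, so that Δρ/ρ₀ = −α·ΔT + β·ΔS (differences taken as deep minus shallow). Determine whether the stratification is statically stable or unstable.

stable

ΔT = 0.7 − -0.1 = +0.8 K and ΔS = 32.02 − 30.30 = +1.72 psu (deep − shallow).
−αΔT = -2.00 × 10⁻⁴; βΔS = 1.2212 × 10⁻³; sum Δρ/ρ₀ = 1.0212 × 10⁻³.
Δρ/ρ₀ > 0, so Δρ > 0: deeper water is denser → statically stable.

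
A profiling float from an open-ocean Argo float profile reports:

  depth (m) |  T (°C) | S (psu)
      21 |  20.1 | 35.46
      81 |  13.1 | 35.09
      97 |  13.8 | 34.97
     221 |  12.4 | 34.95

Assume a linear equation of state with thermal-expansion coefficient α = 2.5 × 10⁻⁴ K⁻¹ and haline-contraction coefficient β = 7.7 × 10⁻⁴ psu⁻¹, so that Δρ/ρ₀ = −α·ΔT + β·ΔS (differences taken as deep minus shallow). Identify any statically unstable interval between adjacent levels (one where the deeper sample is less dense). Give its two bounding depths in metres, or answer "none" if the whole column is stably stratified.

81–97 m

Evaluate Δρ/ρ₀ = −αΔT + βΔS across each adjacent pair:
  21–81 m: −αΔT+βΔS = −(2.5 × 10⁻⁴)(-7.0)+(7.7 × 10⁻⁴)(-0.37) = 1.5 × 10⁻³ → stable
  81–97 m: −αΔT+βΔS = −(2.5 × 10⁻⁴)(+0.7)+(7.7 × 10⁻⁴)(-0.12) = -2.7 × 10⁻⁴ → UNSTABLE
  97–221 m: −αΔT+βΔS = −(2.5 × 10⁻⁴)(-1.4)+(7.7 × 10⁻⁴)(-0.02) = 3.3 × 10⁻⁴ → stable
The 81–97 m interval has Δρ < 0: lighter water underlies denser water.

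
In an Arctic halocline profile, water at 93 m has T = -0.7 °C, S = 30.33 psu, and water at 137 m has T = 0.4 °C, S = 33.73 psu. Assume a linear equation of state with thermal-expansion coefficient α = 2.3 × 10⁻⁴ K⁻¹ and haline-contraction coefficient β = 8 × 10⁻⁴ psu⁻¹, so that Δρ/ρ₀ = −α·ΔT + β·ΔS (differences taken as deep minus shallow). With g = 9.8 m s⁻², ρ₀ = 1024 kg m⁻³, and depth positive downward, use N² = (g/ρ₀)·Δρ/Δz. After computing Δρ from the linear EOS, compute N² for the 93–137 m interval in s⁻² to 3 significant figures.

5.49 × 10⁻⁴ s⁻²

ΔT = +1.1 K, ΔS = +3.40 psu (deep − shallow).
Δρ/ρ₀ = −αΔT + βΔS = -2.53 × 10⁻⁴ + 2.72 × 10⁻³ = 2.467 × 10⁻³, so Δρ ≈ 2.526 kg m⁻³.
N² = (g/ρ₀)·Δρ/Δz = g·(Δρ/ρ₀)/Δz = 9.8 × 2.467 × 10⁻³ / 44 = 5.4947 × 10⁻⁴ s⁻² ≈ 5.49 × 10⁻⁴ s⁻².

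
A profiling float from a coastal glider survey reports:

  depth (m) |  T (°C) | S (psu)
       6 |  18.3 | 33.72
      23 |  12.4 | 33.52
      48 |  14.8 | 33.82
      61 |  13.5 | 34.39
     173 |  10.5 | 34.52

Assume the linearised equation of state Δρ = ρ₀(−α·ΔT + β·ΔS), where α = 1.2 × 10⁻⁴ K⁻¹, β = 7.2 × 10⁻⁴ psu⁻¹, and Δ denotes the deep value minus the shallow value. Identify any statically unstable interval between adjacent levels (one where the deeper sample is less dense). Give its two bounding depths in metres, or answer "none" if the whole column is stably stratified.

Evaluate Δρ/ρ₀ = −αΔT + βΔS across each adjacent pair:
  6–23 m: −αΔT+βΔS = −(1.2 × 10⁻⁴)(-5.9)+(7.2 × 10⁻⁴)(-0.20) = 5.6 × 10⁻⁴ → stable
  23–48 m: −αΔT+βΔS = −(1.2 × 10⁻⁴)(+2.4)+(7.2 × 10⁻⁴)(+0.30) = -7.2 × 10⁻⁵ → UNSTABLE
  48–61 m: −αΔT+βΔS = −(1.2 × 10⁻⁴)(-1.3)+(7.2 × 10⁻⁴)(+0.57) = 5.7 × 10⁻⁴ → stable
  61–173 m: −αΔT+βΔS = −(1.2 × 10⁻⁴)(-3.0)+(7.2 × 10⁻⁴)(+0.13) = 4.5 × 10⁻⁴ → stable
The 23–48 m interval has Δρ < 0: lighter water underlies denser water.

23–48 m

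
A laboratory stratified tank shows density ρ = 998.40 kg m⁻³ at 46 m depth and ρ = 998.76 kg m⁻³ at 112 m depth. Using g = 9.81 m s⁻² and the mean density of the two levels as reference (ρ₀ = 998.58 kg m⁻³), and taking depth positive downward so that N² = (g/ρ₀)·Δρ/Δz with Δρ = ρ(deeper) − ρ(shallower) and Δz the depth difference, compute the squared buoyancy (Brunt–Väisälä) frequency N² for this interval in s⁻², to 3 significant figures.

Δρ = 998.76 − 998.40 = 0.36 kg m⁻³ over Δz = 112 − 46 = 66 m.
N² = (9.81/998.58) × (0.36/66) = 5.3585 × 10⁻⁵ s⁻² ≈ 5.36 × 10⁻⁵ s⁻².

5.36 × 10⁻⁵ s⁻²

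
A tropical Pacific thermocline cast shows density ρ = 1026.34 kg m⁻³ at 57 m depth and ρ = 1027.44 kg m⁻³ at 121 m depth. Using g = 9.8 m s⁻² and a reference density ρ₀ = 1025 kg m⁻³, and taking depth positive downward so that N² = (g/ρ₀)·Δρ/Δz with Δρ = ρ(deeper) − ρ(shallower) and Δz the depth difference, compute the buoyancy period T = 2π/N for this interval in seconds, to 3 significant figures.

Δρ = 1027.44 − 1026.34 = 1.10 kg m⁻³ over Δz = 121 − 57 = 64 m.
N² = (9.8/1025) × (1.10/64) = 1.6433 × 10⁻⁴ s⁻².
N = √(1.6433 × 10⁻⁴) = 0.012819 rad s⁻¹, so T = 2π/N = 490.15 s ≈ 490 s.

490 s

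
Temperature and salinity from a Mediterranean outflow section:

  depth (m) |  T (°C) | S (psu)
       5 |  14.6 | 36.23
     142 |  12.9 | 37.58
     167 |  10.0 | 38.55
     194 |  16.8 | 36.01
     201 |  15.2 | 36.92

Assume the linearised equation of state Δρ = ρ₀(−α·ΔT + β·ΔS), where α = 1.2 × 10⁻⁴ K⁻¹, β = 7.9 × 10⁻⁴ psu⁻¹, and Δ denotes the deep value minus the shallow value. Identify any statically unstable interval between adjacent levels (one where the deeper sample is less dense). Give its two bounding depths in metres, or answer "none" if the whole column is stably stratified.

167–194 m

Evaluate Δρ/ρ₀ = −αΔT + βΔS across each adjacent pair:
  5–142 m: −αΔT+βΔS = −(1.2 × 10⁻⁴)(-1.7)+(7.9 × 10⁻⁴)(+1.35) = 1.3 × 10⁻³ → stable
  142–167 m: −αΔT+βΔS = −(1.2 × 10⁻⁴)(-2.9)+(7.9 × 10⁻⁴)(+0.97) = 1.1 × 10⁻³ → stable
  167–194 m: −αΔT+βΔS = −(1.2 × 10⁻⁴)(+6.8)+(7.9 × 10⁻⁴)(-2.54) = -2.8 × 10⁻³ → UNSTABLE
  194–201 m: −αΔT+βΔS = −(1.2 × 10⁻⁴)(-1.6)+(7.9 × 10⁻⁴)(+0.91) = 9.1 × 10⁻⁴ → stable
The 167–194 m interval has Δρ < 0: lighter water underlies denser water.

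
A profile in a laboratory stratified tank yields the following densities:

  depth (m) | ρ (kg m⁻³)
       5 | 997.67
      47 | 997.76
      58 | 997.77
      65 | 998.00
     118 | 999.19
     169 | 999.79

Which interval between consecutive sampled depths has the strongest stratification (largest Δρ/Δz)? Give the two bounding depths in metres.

58–65 m

Compute the density gradient over each adjacent pair:
  5–47 m: Δρ/Δz = 0.09/42 = 2.1 × 10⁻³ kg m⁻⁴
  47–58 m: Δρ/Δz = 0.01/11 = 9.1 × 10⁻⁴ kg m⁻⁴
  58–65 m: Δρ/Δz = 0.23/7 = 0.033 kg m⁻⁴
  65–118 m: Δρ/Δz = 1.19/53 = 0.022 kg m⁻⁴
  118–169 m: Δρ/Δz = 0.60/51 = 0.012 kg m⁻⁴
The largest gradient is in the 58–65 m interval — the pycnocline.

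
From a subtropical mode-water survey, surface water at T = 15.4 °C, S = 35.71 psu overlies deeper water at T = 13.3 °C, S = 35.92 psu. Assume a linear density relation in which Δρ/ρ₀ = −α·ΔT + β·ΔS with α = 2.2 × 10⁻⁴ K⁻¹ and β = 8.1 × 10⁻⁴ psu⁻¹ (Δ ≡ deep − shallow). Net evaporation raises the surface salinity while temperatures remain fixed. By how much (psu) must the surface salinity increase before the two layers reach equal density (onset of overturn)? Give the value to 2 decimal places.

Neutral buoyancy requires −α(T_deep − T_surf) + β(S_deep − S_surf′) = 0.
S_surf′ = S_deep − (α/β)·ΔT = 35.92 − (2.2 × 10⁻⁴/8.1 × 10⁻⁴)·(-2.1) = 36.4904 psu.
Increase required: 36.4904 − 35.71 = 0.7804 psu.

0.78 psu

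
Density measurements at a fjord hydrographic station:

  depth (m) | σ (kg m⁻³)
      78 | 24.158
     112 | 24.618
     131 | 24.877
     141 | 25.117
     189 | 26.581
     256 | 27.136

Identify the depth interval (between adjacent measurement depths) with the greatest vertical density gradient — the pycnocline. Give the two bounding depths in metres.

Compute the density gradient over each adjacent pair:
  78–112 m: Δρ/Δz = 0.460/34 = 0.014 kg m⁻⁴
  112–131 m: Δρ/Δz = 0.259/19 = 0.014 kg m⁻⁴
  131–141 m: Δρ/Δz = 0.240/10 = 0.024 kg m⁻⁴
  141–189 m: Δρ/Δz = 1.464/48 = 0.030 kg m⁻⁴
  189–256 m: Δρ/Δz = 0.555/67 = 8.3 × 10⁻³ kg m⁻⁴
The largest gradient is in the 141–189 m interval — the pycnocline.

141–189 m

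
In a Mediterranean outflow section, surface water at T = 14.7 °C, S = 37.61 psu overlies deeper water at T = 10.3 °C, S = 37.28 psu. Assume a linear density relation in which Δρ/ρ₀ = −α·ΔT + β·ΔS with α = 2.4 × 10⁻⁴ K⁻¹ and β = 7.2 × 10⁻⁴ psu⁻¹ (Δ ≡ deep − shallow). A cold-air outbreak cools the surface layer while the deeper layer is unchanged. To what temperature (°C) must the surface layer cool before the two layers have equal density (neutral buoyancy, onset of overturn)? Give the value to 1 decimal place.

Neutral buoyancy requires Δρ = 0, i.e. −α(T_deep − T_surf′) + β(S_deep − S_surf) = 0.
T_surf′ = T_deep − (β/α)·ΔS = 10.3 − (7.2 × 10⁻⁴/2.4 × 10⁻⁴)·(-0.33) = 11.290 °C.
Cooling required: 14.7 − (11.290) = 3.410 °C.

11.3 °C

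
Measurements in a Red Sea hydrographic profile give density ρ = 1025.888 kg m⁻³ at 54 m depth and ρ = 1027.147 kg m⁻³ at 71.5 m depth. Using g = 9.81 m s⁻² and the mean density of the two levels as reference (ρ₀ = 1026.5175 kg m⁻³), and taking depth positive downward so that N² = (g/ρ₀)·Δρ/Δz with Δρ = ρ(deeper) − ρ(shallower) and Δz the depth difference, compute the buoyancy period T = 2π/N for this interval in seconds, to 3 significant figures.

Δρ = 1027.147 − 1025.888 = 1.259 kg m⁻³ over Δz = 71.5 − 54 = 17.5 m.
N² = (9.81/1026.5175) × (1.259/17.5) = 6.8753 × 10⁻⁴ s⁻².
N = √(6.8753 × 10⁻⁴) = 0.026221 rad s⁻¹, so T = 2π/N = 239.62 s ≈ 240 s.
A positive N² confirms static stability across the interval.

240 s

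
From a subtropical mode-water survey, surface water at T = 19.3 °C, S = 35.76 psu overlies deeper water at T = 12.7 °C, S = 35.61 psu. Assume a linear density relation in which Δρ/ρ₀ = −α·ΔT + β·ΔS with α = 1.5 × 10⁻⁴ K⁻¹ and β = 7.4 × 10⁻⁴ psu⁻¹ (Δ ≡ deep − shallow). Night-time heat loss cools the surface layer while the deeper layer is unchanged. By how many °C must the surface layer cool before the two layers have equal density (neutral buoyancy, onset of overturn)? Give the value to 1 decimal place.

Neutral buoyancy requires Δρ = 0, i.e. −α(T_deep − T_surf′) + β(S_deep − S_surf) = 0.
T_surf′ = T_deep − (β/α)·ΔS = 12.7 − (7.4 × 10⁻⁴/1.5 × 10⁻⁴)·(-0.15) = 13.440 °C.
Cooling required: 19.3 − (13.440) = 5.860 °C.

5.9 °C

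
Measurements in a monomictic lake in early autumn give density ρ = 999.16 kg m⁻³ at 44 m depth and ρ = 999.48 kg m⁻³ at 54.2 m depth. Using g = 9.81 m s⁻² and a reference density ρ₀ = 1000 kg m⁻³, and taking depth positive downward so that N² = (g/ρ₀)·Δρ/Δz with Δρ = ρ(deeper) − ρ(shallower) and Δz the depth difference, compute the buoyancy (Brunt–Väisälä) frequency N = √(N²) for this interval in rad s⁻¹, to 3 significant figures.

0.0175 rad s⁻¹

Δρ = 999.48 − 999.16 = 0.32 kg m⁻³ over Δz = 54.2 − 44 = 10.2 m.
N² = (9.81/1000) × (0.32/10.2) = 3.0776 × 10⁻⁴ s⁻².
N = √(3.0776 × 10⁻⁴) = 0.017543 rad s⁻¹ ≈ 0.0175 rad s⁻¹.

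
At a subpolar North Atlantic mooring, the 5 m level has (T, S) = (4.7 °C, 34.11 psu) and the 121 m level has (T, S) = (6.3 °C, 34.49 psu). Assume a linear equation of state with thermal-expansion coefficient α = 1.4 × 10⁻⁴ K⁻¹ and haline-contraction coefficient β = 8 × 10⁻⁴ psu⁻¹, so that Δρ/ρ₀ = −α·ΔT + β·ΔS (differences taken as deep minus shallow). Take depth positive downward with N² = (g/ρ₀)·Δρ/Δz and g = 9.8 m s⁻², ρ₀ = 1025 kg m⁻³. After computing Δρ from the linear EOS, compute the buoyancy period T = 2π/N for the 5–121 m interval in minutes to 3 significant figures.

40.3 min

ΔT = +1.6 K, ΔS = +0.38 psu (deep − shallow).
Δρ/ρ₀ = −αΔT + βΔS = -2.24 × 10⁻⁴ + 3.04 × 10⁻⁴ = 8.00 × 10⁻⁵, so Δρ ≈ 0.08200 kg m⁻³.
N² = (g/ρ₀)·Δρ/Δz = g·(Δρ/ρ₀)/Δz = 9.8 × 8.00 × 10⁻⁵ / 116 = 6.7586 × 10⁻⁶ s⁻².
N = √(6.7586 × 10⁻⁶) = 2.5997 × 10⁻³ rad s⁻¹ → T = 2π/N = 2.4169 × 10³ s = 40.282 min ≈ 40.3 min.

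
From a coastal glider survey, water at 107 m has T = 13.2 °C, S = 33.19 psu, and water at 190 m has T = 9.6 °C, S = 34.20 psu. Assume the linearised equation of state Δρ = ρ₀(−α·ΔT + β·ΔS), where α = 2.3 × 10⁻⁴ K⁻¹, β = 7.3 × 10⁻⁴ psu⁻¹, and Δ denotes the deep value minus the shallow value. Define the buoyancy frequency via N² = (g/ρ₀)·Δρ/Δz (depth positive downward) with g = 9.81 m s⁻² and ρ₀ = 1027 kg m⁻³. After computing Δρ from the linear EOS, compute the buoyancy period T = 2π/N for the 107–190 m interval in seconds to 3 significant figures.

ΔT = -3.6 K, ΔS = +1.01 psu (deep − shallow).
Δρ/ρ₀ = −αΔT + βΔS = 8.28 × 10⁻⁴ + 7.373 × 10⁻⁴ = 1.5653 × 10⁻³, so Δρ ≈ 1.608 kg m⁻³.
N² = (g/ρ₀)·Δρ/Δz = g·(Δρ/ρ₀)/Δz = 9.81 × 1.5653 × 10⁻³ / 83 = 1.8501 × 10⁻⁴ s⁻².
N = √(1.8501 × 10⁻⁴) = 0.013602 rad s⁻¹ → T = 2π/N = 461.93 s ≈ 462 s.

462 s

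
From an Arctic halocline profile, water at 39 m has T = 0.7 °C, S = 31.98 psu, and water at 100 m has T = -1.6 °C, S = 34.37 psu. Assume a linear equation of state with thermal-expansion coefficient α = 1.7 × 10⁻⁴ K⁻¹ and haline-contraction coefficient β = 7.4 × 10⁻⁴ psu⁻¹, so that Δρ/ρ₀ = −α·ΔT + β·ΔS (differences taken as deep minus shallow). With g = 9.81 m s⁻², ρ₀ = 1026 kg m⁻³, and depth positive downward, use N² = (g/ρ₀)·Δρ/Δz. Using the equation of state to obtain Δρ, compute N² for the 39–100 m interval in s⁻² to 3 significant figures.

ΔT = -2.3 K, ΔS = +2.39 psu (deep − shallow).
Δρ/ρ₀ = −αΔT + βΔS = 3.91 × 10⁻⁴ + 1.7686 × 10⁻³ = 2.1596 × 10⁻³, so Δρ ≈ 2.216 kg m⁻³.
N² = (g/ρ₀)·Δρ/Δz = g·(Δρ/ρ₀)/Δz = 9.81 × 2.1596 × 10⁻³ / 61 = 3.4731 × 10⁻⁴ s⁻² ≈ 3.47 × 10⁻⁴ s⁻².

3.47 × 10⁻⁴ s⁻²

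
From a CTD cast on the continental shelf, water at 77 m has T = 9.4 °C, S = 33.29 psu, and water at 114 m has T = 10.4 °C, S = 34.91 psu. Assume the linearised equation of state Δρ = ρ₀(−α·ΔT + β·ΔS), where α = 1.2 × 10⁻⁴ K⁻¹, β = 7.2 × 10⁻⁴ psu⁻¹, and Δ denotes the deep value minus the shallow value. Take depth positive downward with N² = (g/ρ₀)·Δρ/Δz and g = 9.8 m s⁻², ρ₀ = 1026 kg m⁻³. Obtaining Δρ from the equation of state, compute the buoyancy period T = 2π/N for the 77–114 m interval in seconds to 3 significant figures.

ΔT = +1.0 K, ΔS = +1.62 psu (deep − shallow).
Δρ/ρ₀ = −αΔT + βΔS = -1.20 × 10⁻⁴ + 1.1664 × 10⁻³ = 1.0464 × 10⁻³, so Δρ ≈ 1.074 kg m⁻³.
N² = (g/ρ₀)·Δρ/Δz = g·(Δρ/ρ₀)/Δz = 9.8 × 1.0464 × 10⁻³ / 37 = 2.7715 × 10⁻⁴ s⁻².
N = √(2.7715 × 10⁻⁴) = 0.016648 rad s⁻¹ → T = 2π/N = 377.41 s ≈ 377 s.

377 s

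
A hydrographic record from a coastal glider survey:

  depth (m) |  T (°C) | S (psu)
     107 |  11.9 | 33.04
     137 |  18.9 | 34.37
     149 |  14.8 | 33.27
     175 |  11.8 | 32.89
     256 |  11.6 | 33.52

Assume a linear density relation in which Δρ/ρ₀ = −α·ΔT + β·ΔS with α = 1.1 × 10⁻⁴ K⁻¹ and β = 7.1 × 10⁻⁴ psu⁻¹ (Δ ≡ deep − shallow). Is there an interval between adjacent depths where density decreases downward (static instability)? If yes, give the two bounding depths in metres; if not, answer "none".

137–149 m

Evaluate Δρ/ρ₀ = −αΔT + βΔS across each adjacent pair:
  107–137 m: −αΔT+βΔS = −(1.1 × 10⁻⁴)(+7.0)+(7.1 × 10⁻⁴)(+1.33) = 1.7 × 10⁻⁴ → stable
  137–149 m: −αΔT+βΔS = −(1.1 × 10⁻⁴)(-4.1)+(7.1 × 10⁻⁴)(-1.10) = -3.3 × 10⁻⁴ → UNSTABLE
  149–175 m: −αΔT+βΔS = −(1.1 × 10⁻⁴)(-3.0)+(7.1 × 10⁻⁴)(-0.38) = 6.0 × 10⁻⁵ → stable
  175–256 m: −αΔT+βΔS = −(1.1 × 10⁻⁴)(-0.2)+(7.1 × 10⁻⁴)(+0.63) = 4.7 × 10⁻⁴ → stable
The 137–149 m interval has Δρ < 0: lighter water underlies denser water.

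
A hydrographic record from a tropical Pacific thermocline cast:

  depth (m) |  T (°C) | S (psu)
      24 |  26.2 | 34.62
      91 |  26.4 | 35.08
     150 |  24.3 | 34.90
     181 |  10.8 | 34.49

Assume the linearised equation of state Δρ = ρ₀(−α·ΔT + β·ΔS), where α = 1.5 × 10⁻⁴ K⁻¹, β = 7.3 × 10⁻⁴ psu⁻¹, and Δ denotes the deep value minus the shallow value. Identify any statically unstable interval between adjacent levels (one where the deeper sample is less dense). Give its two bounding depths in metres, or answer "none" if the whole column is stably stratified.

none

Evaluate Δρ/ρ₀ = −αΔT + βΔS across each adjacent pair:
  24–91 m: −αΔT+βΔS = −(1.5 × 10⁻⁴)(+0.2)+(7.3 × 10⁻⁴)(+0.46) = 3.1 × 10⁻⁴ → stable
  91–150 m: −αΔT+βΔS = −(1.5 × 10⁻⁴)(-2.1)+(7.3 × 10⁻⁴)(-0.18) = 1.8 × 10⁻⁴ → stable
  150–181 m: −αΔT+βΔS = −(1.5 × 10⁻⁴)(-13.5)+(7.3 × 10⁻⁴)(-0.41) = 1.7 × 10⁻³ → stable
Every interval has Δρ > 0: the column is stably stratified throughout.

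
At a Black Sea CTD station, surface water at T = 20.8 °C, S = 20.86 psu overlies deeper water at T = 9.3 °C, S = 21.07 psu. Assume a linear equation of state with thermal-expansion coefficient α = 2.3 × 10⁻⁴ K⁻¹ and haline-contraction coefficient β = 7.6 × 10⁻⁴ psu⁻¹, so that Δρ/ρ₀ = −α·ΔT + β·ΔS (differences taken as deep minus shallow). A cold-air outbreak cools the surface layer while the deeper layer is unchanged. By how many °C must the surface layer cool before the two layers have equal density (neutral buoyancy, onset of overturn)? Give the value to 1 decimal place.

Neutral buoyancy requires Δρ = 0, i.e. −α(T_deep − T_surf′) + β(S_deep − S_surf) = 0.
T_surf′ = T_deep − (β/α)·ΔS = 9.3 − (7.6 × 10⁻⁴/2.3 × 10⁻⁴)·(+0.21) = 8.606 °C.
Cooling required: 20.8 − (8.606) = 12.194 °C.

12.2 °C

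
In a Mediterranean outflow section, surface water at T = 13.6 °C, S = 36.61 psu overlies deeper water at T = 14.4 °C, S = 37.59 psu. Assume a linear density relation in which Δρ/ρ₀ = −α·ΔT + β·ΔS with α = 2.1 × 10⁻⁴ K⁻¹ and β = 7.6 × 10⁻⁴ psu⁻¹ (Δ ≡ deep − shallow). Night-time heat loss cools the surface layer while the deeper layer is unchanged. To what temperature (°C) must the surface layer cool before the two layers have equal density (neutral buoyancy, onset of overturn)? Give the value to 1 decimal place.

10.9 °C

Neutral buoyancy requires Δρ = 0, i.e. −α(T_deep − T_surf′) + β(S_deep − S_surf) = 0.
T_surf′ = T_deep − (β/α)·ΔS = 14.4 − (7.6 × 10⁻⁴/2.1 × 10⁻⁴)·(+0.98) = 10.853 °C.
Cooling required: 13.6 − (10.853) = 2.747 °C.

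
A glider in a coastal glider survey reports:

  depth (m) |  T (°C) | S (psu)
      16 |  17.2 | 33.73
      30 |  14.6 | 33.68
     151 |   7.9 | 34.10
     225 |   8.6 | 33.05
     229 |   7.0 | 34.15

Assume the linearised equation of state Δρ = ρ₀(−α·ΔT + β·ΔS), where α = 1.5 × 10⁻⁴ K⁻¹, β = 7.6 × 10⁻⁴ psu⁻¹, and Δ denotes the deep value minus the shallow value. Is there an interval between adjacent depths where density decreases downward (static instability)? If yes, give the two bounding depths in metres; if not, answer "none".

151–225 m

Evaluate Δρ/ρ₀ = −αΔT + βΔS across each adjacent pair:
  16–30 m: −αΔT+βΔS = −(1.5 × 10⁻⁴)(-2.6)+(7.6 × 10⁻⁴)(-0.05) = 3.5 × 10⁻⁴ → stable
  30–151 m: −αΔT+βΔS = −(1.5 × 10⁻⁴)(-6.7)+(7.6 × 10⁻⁴)(+0.42) = 1.3 × 10⁻³ → stable
  151–225 m: −αΔT+βΔS = −(1.5 × 10⁻⁴)(+0.7)+(7.6 × 10⁻⁴)(-1.05) = -9.0 × 10⁻⁴ → UNSTABLE
  225–229 m: −αΔT+βΔS = −(1.5 × 10⁻⁴)(-1.6)+(7.6 × 10⁻⁴)(+1.10) = 1.1 × 10⁻³ → stable
The 151–225 m interval has Δρ < 0: lighter water underlies denser water.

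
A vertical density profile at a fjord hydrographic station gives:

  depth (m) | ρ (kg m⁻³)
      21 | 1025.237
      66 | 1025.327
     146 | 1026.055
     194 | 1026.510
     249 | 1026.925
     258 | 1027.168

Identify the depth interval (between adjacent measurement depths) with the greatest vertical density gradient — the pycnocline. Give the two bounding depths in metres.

249–258 m

Compute the density gradient over each adjacent pair:
  21–66 m: Δρ/Δz = 0.090/45 = 2.0 × 10⁻³ kg m⁻⁴
  66–146 m: Δρ/Δz = 0.728/80 = 9.1 × 10⁻³ kg m⁻⁴
  146–194 m: Δρ/Δz = 0.455/48 = 9.5 × 10⁻³ kg m⁻⁴
  194–249 m: Δρ/Δz = 0.415/55 = 7.5 × 10⁻³ kg m⁻⁴
  249–258 m: Δρ/Δz = 0.243/9 = 0.027 kg m⁻⁴
The largest gradient is in the 249–258 m interval — the pycnocline.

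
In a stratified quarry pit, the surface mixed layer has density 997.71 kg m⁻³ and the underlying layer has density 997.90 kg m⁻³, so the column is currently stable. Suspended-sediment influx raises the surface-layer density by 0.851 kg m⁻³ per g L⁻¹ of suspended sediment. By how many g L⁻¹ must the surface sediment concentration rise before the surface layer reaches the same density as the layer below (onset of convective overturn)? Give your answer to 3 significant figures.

0.223 g L⁻¹

Density deficit of the surface layer: 997.90 − 997.71 = 0.19 kg m⁻³.
Required change = 0.19 / 0.851 = 0.223 g L⁻¹.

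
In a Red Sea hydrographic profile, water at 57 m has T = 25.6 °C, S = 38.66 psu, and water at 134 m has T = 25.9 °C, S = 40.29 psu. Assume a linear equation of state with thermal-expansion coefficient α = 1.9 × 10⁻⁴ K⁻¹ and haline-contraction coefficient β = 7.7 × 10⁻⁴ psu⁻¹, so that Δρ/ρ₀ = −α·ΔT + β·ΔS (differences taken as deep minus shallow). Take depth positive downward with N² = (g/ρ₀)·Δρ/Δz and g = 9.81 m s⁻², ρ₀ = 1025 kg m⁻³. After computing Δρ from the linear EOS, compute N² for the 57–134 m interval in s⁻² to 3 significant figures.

1.53 × 10⁻⁴ s⁻²

ΔT = +0.3 K, ΔS = +1.63 psu (deep − shallow).
Δρ/ρ₀ = −αΔT + βΔS = -5.70 × 10⁻⁵ + 1.2551 × 10⁻³ = 1.1981 × 10⁻³, so Δρ ≈ 1.228 kg m⁻³.
N² = (g/ρ₀)·Δρ/Δz = g·(Δρ/ρ₀)/Δz = 9.81 × 1.1981 × 10⁻³ / 77 = 1.5264 × 10⁻⁴ s⁻² ≈ 1.53 × 10⁻⁴ s⁻².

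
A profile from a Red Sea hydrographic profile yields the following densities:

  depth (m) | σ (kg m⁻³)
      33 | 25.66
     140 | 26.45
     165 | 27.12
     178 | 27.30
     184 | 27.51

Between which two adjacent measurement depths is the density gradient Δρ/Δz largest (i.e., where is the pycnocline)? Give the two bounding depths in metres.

178–184 m

Compute the density gradient over each adjacent pair:
  33–140 m: Δρ/Δz = 0.79/107 = 7.4 × 10⁻³ kg m⁻⁴
  140–165 m: Δρ/Δz = 0.67/25 = 0.027 kg m⁻⁴
  165–178 m: Δρ/Δz = 0.18/13 = 0.014 kg m⁻⁴
  178–184 m: Δρ/Δz = 0.21/6 = 0.035 kg m⁻⁴
The largest gradient is in the 178–184 m interval — the pycnocline.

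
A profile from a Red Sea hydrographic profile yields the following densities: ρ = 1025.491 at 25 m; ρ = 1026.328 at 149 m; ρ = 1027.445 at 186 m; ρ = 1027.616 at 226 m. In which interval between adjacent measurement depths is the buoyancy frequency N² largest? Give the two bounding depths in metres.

Compute the density gradient over each adjacent pair:
  25–149 m: Δρ/Δz = 0.837/124 = 6.7 × 10⁻³ kg m⁻⁴
  149–186 m: Δρ/Δz = 1.117/37 = 0.030 kg m⁻⁴
  186–226 m: Δρ/Δz = 0.171/40 = 4.3 × 10⁻³ kg m⁻⁴
The largest gradient is in the 149–186 m interval — the pycnocline.

149–186 m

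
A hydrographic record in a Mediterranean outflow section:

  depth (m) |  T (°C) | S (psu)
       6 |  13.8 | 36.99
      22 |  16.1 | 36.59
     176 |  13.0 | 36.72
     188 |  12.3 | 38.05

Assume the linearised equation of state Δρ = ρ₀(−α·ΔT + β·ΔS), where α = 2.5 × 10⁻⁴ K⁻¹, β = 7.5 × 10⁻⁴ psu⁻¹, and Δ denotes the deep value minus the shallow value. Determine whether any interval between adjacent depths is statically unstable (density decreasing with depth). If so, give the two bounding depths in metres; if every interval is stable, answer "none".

Evaluate Δρ/ρ₀ = −αΔT + βΔS across each adjacent pair:
  6–22 m: −αΔT+βΔS = −(2.5 × 10⁻⁴)(+2.3)+(7.5 × 10⁻⁴)(-0.40) = -8.8 × 10⁻⁴ → UNSTABLE
  22–176 m: −αΔT+βΔS = −(2.5 × 10⁻⁴)(-3.1)+(7.5 × 10⁻⁴)(+0.13) = 8.7 × 10⁻⁴ → stable
  176–188 m: −αΔT+βΔS = −(2.5 × 10⁻⁴)(-0.7)+(7.5 × 10⁻⁴)(+1.33) = 1.2 × 10⁻³ → stable
The 6–22 m interval has Δρ < 0: lighter water underlies denser water.

6–22 m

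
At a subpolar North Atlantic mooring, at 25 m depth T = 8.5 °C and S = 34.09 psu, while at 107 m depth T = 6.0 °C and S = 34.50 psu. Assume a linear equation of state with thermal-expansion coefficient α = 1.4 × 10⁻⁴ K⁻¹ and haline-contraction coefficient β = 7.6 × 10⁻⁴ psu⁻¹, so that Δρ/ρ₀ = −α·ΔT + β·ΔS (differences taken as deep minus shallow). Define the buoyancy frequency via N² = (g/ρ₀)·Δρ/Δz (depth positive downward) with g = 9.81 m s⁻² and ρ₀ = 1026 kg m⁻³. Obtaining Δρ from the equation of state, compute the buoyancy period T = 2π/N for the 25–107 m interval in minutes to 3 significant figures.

11.8 min

ΔT = -2.5 K, ΔS = +0.41 psu (deep − shallow).
Δρ/ρ₀ = −αΔT + βΔS = 3.50 × 10⁻⁴ + 3.116 × 10⁻⁴ = 6.616 × 10⁻⁴, so Δρ ≈ 0.6788 kg m⁻³.
N² = (g/ρ₀)·Δρ/Δz = g·(Δρ/ρ₀)/Δz = 9.81 × 6.616 × 10⁻⁴ / 82 = 7.9150 × 10⁻⁵ s⁻².
N = √(7.9150 × 10⁻⁵) = 8.8966 × 10⁻³ rad s⁻¹ → T = 2π/N = 706.25 s = 11.771 min ≈ 11.8 min.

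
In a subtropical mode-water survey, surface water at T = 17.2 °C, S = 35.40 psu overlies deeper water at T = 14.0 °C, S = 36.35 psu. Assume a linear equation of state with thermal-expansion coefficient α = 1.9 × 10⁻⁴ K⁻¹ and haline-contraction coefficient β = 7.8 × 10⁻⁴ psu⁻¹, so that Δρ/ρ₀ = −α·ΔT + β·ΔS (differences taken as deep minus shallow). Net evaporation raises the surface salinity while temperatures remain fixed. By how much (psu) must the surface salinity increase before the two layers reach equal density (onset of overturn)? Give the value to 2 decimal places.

Neutral buoyancy requires −α(T_deep − T_surf) + β(S_deep − S_surf′) = 0.
S_surf′ = S_deep − (α/β)·ΔT = 36.35 − (1.9 × 10⁻⁴/7.8 × 10⁻⁴)·(-3.2) = 37.1295 psu.
Increase required: 37.1295 − 35.40 = 1.7295 psu.

1.73 psu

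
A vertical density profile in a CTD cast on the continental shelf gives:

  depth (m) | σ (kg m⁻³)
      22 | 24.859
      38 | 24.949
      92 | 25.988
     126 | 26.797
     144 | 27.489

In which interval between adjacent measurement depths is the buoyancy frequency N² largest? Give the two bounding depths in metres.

Compute the density gradient over each adjacent pair:
  22–38 m: Δρ/Δz = 0.090/16 = 5.6 × 10⁻³ kg m⁻⁴
  38–92 m: Δρ/Δz = 1.039/54 = 0.019 kg m⁻⁴
  92–126 m: Δρ/Δz = 0.809/34 = 0.024 kg m⁻⁴
  126–144 m: Δρ/Δz = 0.692/18 = 0.038 kg m⁻⁴
The largest gradient is in the 126–144 m interval — the pycnocline.

126–144 m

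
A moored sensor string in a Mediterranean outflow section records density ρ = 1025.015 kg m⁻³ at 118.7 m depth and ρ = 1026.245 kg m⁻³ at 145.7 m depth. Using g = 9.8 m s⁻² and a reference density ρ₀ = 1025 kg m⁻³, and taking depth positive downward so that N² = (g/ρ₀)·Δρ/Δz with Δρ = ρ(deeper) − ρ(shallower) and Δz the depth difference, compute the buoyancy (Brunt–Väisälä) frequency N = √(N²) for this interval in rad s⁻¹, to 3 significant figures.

Δρ = 1026.245 − 1025.015 = 1.230 kg m⁻³ over Δz = 145.7 − 118.7 = 27 m.
N² = (9.8/1025) × (1.230/27) = 4.3556 × 10⁻⁴ s⁻².
N = √(4.3556 × 10⁻⁴) = 0.020870 rad s⁻¹ ≈ 0.0209 rad s⁻¹.
N² > 0, so the interval is statically stable.

0.0209 rad s⁻¹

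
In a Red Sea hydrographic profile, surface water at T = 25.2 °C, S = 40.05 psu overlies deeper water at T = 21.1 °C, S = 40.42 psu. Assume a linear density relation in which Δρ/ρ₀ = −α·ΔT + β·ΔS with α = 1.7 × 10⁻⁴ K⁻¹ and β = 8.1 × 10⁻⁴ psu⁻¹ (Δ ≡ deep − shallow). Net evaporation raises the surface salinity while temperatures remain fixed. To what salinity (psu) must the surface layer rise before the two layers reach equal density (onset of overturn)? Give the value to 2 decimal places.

41.28 psu

Neutral buoyancy requires −α(T_deep − T_surf) + β(S_deep − S_surf′) = 0.
S_surf′ = S_deep − (α/β)·ΔT = 40.42 − (1.7 × 10⁻⁴/8.1 × 10⁻⁴)·(-4.1) = 41.2805 psu.
Increase required: 41.2805 − 40.05 = 1.2305 psu.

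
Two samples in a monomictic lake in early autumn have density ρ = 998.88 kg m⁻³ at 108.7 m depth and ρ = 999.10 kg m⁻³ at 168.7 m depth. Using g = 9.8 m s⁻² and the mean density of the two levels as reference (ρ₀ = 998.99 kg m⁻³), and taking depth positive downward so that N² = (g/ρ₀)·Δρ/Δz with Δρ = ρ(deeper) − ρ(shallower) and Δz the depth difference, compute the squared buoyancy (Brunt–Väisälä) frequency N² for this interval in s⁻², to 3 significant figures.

3.60 × 10⁻⁵ s⁻²

Δρ = 999.10 − 998.88 = 0.22 kg m⁻³ over Δz = 168.7 − 108.7 = 60 m.
N² = (9.8/998.99) × (0.22/60) = 3.5970 × 10⁻⁵ s⁻² ≈ 3.60 × 10⁻⁵ s⁻².
N² > 0, so the interval is statically stable.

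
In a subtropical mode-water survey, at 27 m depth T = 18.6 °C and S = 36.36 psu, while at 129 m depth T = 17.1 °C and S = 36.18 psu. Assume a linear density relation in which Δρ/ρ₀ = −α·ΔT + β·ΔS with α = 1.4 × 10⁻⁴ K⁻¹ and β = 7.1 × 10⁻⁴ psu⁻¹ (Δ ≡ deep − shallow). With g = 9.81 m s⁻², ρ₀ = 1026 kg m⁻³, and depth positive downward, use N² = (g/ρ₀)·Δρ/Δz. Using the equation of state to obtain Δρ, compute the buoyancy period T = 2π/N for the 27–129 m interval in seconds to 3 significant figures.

ΔT = -1.5 K, ΔS = -0.18 psu (deep − shallow).
Δρ/ρ₀ = −αΔT + βΔS = 2.10 × 10⁻⁴ − 1.278 × 10⁻⁴ = 8.22 × 10⁻⁵, so Δρ ≈ 0.08434 kg m⁻³.
N² = (g/ρ₀)·Δρ/Δz = g·(Δρ/ρ₀)/Δz = 9.81 × 8.22 × 10⁻⁵ / 102 = 7.9057 × 10⁻⁶ s⁻².
N = √(7.9057 × 10⁻⁶) = 2.8117 × 10⁻³ rad s⁻¹ → T = 2π/N = 2.2347 × 10³ s ≈ 2.23 × 10³ s.

2.23 × 10³ s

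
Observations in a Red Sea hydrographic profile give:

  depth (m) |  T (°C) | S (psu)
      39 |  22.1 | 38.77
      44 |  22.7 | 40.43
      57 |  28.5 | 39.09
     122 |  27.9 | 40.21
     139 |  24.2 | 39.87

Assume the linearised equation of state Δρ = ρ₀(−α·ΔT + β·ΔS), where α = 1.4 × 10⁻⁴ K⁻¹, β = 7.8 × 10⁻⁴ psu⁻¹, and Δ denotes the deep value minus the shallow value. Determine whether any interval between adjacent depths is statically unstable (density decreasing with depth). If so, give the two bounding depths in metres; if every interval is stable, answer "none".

Evaluate Δρ/ρ₀ = −αΔT + βΔS across each adjacent pair:
  39–44 m: −αΔT+βΔS = −(1.4 × 10⁻⁴)(+0.6)+(7.8 × 10⁻⁴)(+1.66) = 1.2 × 10⁻³ → stable
  44–57 m: −αΔT+βΔS = −(1.4 × 10⁻⁴)(+5.8)+(7.8 × 10⁻⁴)(-1.34) = -1.9 × 10⁻³ → UNSTABLE
  57–122 m: −αΔT+βΔS = −(1.4 × 10⁻⁴)(-0.6)+(7.8 × 10⁻⁴)(+1.12) = 9.6 × 10⁻⁴ → stable
  122–139 m: −αΔT+βΔS = −(1.4 × 10⁻⁴)(-3.7)+(7.8 × 10⁻⁴)(-0.34) = 2.5 × 10⁻⁴ → stable
The 44–57 m interval has Δρ < 0: lighter water underlies denser water.

44–57 m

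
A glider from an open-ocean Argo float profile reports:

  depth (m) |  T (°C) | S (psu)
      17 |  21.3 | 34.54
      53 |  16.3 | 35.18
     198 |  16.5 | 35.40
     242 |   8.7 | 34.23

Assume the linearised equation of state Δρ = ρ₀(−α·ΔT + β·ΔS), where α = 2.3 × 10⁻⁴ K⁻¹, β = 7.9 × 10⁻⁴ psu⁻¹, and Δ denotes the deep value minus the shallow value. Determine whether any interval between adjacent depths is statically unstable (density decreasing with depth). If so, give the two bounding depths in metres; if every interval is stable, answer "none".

none

Evaluate Δρ/ρ₀ = −αΔT + βΔS across each adjacent pair:
  17–53 m: −αΔT+βΔS = −(2.3 × 10⁻⁴)(-5.0)+(7.9 × 10⁻⁴)(+0.64) = 1.7 × 10⁻³ → stable
  53–198 m: −αΔT+βΔS = −(2.3 × 10⁻⁴)(+0.2)+(7.9 × 10⁻⁴)(+0.22) = 1.3 × 10⁻⁴ → stable
  198–242 m: −αΔT+βΔS = −(2.3 × 10⁻⁴)(-7.8)+(7.9 × 10⁻⁴)(-1.17) = 8.7 × 10⁻⁴ → stable
Every interval has Δρ > 0: the column is stably stratified throughout.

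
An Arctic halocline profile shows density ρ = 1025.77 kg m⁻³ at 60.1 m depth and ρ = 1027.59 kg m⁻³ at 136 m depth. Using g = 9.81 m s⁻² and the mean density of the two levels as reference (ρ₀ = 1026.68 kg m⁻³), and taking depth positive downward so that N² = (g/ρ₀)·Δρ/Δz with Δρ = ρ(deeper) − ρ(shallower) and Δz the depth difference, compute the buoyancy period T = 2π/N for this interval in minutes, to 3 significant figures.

Δρ = 1027.59 − 1025.77 = 1.82 kg m⁻³ over Δz = 136 − 60.1 = 75.9 m.
N² = (9.81/1026.68) × (1.82/75.9) = 2.2912 × 10⁻⁴ s⁻².
N = √(2.2912 × 10⁻⁴) = 0.015137 rad s⁻¹, so T = 2π/N = 415.09 s = 6.9182 min ≈ 6.92 min.

6.92 min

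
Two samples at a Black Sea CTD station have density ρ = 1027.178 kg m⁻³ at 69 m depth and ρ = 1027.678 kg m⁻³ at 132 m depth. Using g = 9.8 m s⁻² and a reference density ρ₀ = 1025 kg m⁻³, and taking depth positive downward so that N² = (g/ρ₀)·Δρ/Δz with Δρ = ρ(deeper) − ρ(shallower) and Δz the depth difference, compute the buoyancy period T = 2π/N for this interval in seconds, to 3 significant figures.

Δρ = 1027.678 − 1027.178 = 0.500 kg m⁻³ over Δz = 132 − 69 = 63 m.
N² = (9.8/1025) × (0.500/63) = 7.5881 × 10⁻⁵ s⁻².
N = √(7.5881 × 10⁻⁵) = 8.7110 × 10⁻³ rad s⁻¹, so T = 2π/N = 721.29 s ≈ 721 s.
Since Δρ > 0 the layer is stably stratified.

721 s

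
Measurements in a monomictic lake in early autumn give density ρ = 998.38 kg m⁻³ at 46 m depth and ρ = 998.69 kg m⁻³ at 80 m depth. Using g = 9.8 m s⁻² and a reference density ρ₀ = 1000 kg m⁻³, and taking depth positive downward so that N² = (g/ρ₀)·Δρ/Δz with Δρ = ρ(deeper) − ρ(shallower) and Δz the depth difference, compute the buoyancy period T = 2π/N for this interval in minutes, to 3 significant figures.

Δρ = 998.69 − 998.38 = 0.31 kg m⁻³ over Δz = 80 − 46 = 34 m.
N² = (9.8/1000) × (0.31/34) = 8.9353 × 10⁻⁵ s⁻².
N = √(8.9353 × 10⁻⁵) = 9.4527 × 10⁻³ rad s⁻¹, so T = 2π/N = 664.70 s = 11.078 min ≈ 11.1 min.

11.1 min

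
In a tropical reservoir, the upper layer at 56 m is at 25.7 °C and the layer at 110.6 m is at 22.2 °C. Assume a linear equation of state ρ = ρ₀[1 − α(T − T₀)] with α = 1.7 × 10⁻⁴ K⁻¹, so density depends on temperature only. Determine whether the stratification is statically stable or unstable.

ΔT = 22.2 − 25.7 = -3.5 K, so Δρ/ρ₀ = −αΔT = 5.95 × 10⁻⁴.
Δρ/ρ₀ > 0, so Δρ > 0: deeper water is denser → statically stable.

stable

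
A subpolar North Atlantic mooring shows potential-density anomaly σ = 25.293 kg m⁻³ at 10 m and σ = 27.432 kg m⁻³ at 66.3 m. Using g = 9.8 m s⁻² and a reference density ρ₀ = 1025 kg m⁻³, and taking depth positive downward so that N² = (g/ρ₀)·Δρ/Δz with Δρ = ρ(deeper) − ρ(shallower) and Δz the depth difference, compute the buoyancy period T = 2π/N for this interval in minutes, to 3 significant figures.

5.49 min

Δρ = 1027.432 − 1025.293 = 2.139 kg m⁻³ over Δz = 66.3 − 10 = 56.3 m.
N² = (9.8/1025) × (2.139/56.3) = 3.6325 × 10⁻⁴ s⁻².
N = √(3.6325 × 10⁻⁴) = 0.019059 rad s⁻¹, so T = 2π/N = 329.67 s = 5.4945 min ≈ 5.49 min.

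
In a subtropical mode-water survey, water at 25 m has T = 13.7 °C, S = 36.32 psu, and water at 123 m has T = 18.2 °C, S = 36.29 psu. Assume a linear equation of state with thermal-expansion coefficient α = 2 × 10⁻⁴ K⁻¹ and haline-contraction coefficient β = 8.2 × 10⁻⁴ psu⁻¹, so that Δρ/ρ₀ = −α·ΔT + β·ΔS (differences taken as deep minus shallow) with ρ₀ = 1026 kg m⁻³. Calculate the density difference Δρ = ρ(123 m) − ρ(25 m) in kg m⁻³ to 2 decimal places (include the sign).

ΔT = +4.5 K, ΔS = -0.03 psu (deep − shallow).
Δρ/ρ₀ = −(2 × 10⁻⁴)(+4.5) + (8.2 × 10⁻⁴)(-0.03) = -9.246 × 10⁻⁴.
Δρ = 1026 × (-9.246 × 10⁻⁴) = -0.95 kg m⁻³.
Negative Δρ: lighter below, statically unstable.

-0.95 kg m⁻³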